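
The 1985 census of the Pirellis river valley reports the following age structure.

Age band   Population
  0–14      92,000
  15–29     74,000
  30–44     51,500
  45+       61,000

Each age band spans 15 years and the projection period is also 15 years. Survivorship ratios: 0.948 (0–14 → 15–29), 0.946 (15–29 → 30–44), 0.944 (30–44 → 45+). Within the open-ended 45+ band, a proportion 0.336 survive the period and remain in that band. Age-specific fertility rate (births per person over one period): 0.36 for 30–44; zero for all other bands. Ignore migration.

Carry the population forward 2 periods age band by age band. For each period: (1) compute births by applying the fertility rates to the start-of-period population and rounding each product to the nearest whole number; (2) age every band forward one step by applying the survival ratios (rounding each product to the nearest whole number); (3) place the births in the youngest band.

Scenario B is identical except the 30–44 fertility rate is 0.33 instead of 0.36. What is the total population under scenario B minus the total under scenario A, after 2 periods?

Call the groups 1 to 4, youngest first.
Period 1:
Births: 51500 * 0.36 = 18540
Group 2: 92000 * 0.948 = 87216
Group 3: 74000 * 0.946 = 70004
Group 4: 51500 * 0.944 + 61000 * 0.336 = 48616 + 20496 = 69112
End of period: [18540, 87216, 70004, 69112]
Period 2:
Births: 70004 * 0.36 = 25201
Group 2: 18540 * 0.948 = 17576
Group 3: 87216 * 0.946 = 82506
Group 4: 70004 * 0.944 + 69112 * 0.336 = 66084 + 23222 = 89306
End of period: [25201, 17576, 82506, 89306]
Scenario A total after 2 periods: 214589
Scenario B projection —
Period 1:
Births: 51500 * 0.33 = 16995
Group 2: 92000 * 0.948 = 87216
Group 3: 74000 * 0.946 = 70004
Group 4: 51500 * 0.944 + 61000 * 0.336 = 48616 + 20496 = 69112
End of period: [16995, 87216, 70004, 69112]
Period 2:
Births: 70004 * 0.33 = 23101
Group 2: 16995 * 0.948 = 16111
Group 3: 87216 * 0.946 = 82506
Group 4: 70004 * 0.944 + 69112 * 0.336 = 66084 + 23222 = 89306
End of period: [23101, 16111, 82506, 89306]
Scenario B total after 2 periods: 211024
Difference B − A = 211024 − 214589 = -3565

-3565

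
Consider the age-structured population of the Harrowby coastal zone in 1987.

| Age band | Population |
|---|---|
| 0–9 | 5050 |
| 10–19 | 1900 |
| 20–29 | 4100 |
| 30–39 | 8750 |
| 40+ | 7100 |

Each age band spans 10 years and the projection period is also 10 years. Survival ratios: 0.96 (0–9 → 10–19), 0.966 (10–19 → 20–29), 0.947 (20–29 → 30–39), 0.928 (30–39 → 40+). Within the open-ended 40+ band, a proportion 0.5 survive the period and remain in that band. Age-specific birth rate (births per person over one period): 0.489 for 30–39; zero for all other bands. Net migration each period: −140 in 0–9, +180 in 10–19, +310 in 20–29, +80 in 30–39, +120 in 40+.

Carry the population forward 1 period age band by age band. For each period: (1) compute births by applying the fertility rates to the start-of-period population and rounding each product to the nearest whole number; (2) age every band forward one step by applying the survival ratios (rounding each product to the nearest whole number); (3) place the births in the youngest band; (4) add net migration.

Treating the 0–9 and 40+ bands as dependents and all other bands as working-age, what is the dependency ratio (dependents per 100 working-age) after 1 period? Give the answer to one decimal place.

143.0

Call the groups 1 to 5, youngest first.
— Period 1 —
Births: 8750 × 0.489 = 4279
Group 2: 5050 × 0.96 = 4848
Group 3: 1900 × 0.966 = 1835
Group 4: 4100 × 0.947 = 3883
Group 5: 8750 × 0.928 + 7100 × 0.5 = 8120 + 3550 = 11670
Net migration: Group 1 − 140 → 4139; Group 2 + 180 → 5028; Group 3 + 310 → 2145; Group 4 + 80 → 3963; Group 5 + 120 → 11790
Population now: 0–9=4139, 10–19=5028, 20–29=2145, 30–39=3963, 40+=11790
Dependents (band 0–9 + band 40+) = 4139 + 11790 = 15929; working-age = 11136; ratio = 15929/11136 × 100 = 143.0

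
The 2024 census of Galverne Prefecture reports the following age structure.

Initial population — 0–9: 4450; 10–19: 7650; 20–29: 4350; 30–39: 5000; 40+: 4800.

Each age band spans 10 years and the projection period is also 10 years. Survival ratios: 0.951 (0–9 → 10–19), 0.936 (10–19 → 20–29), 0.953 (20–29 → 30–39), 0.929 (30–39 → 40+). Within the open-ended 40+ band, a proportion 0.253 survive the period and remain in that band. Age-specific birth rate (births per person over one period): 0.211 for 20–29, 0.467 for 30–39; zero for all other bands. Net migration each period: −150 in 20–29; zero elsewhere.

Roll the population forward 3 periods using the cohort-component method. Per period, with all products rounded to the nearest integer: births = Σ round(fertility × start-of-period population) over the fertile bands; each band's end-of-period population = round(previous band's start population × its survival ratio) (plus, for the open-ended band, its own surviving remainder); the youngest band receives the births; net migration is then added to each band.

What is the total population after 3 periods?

21107

Call the bands 1 to 5, youngest first.
— Period 1 —
Births: 4350 × 0.211 = 918, 5000 × 0.467 = 2335 → total 3253
Band 2: 4450 × 0.951 = 4232
Band 3: 7650 × 0.936 = 7160
Band 4: 4350 × 0.953 = 4146
Band 5: 5000 × 0.929 + 4800 × 0.253 = 4645 + 1214 = 5859
Net migration: Band 3 − 150 → 7010
Population now: 0–9=3253, 10–19=4232, 20–29=7010, 30–39=4146, 40+=5859
— Period 2 —
Births: 7010 × 0.211 = 1479, 4146 × 0.467 = 1936 → total 3415
Band 2: 3253 × 0.951 = 3094
Band 3: 4232 × 0.936 = 3961
Band 4: 7010 × 0.953 = 6681
Band 5: 4146 × 0.929 + 5859 × 0.253 = 3852 + 1482 = 5334
Net migration: Band 3 − 150 → 3811
Population now: 0–9=3415, 10–19=3094, 20–29=3811, 30–39=6681, 40+=5334
— Period 3 —
Births: 3811 × 0.211 = 804, 6681 × 0.467 = 3120 → total 3924
Band 2: 3415 × 0.951 = 3248
Band 3: 3094 × 0.936 = 2896
Band 4: 3811 × 0.953 = 3632
Band 5: 6681 × 0.929 + 5334 × 0.253 = 6207 + 1350 = 7557
Net migration: Band 3 − 150 → 2746
Population now: 0–9=3924, 10–19=3248, 20–29=2746, 30–39=3632, 40+=7557
Total after period 3: 3924 + 3248 + 2746 + 3632 + 7557 = 21107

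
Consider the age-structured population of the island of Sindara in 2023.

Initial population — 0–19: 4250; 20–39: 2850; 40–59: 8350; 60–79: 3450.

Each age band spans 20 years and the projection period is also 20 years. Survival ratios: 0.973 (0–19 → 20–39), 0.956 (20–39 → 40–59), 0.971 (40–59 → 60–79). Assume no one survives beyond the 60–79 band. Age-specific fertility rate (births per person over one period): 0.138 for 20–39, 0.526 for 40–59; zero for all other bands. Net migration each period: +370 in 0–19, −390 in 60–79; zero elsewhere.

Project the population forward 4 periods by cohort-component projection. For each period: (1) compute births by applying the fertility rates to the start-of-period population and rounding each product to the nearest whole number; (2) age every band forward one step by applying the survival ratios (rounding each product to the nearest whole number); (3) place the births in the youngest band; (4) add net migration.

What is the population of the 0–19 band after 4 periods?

(Groups numbered youngest = 1 to oldest = 4.)
After projecting period 1:
Births: 2850 × 0.138 = 393 ; 8350 × 0.526 = 4392 — total 4785
Group 2: 4250 × 0.973 = 4135
Group 3: 2850 × 0.956 = 2725
Group 4: 8350 × 0.971 = 8108
Net migration: Group 1 + 370 → 5155; Group 4 − 390 → 7718
Giving 5155 / 4135 / 2725 / 7718.
After projecting period 2:
Births: 4135 × 0.138 = 571 ; 2725 × 0.526 = 1433 — total 2004
Group 2: 5155 × 0.973 = 5016
Group 3: 4135 × 0.956 = 3953
Group 4: 2725 × 0.971 = 2646
Net migration: Group 1 + 370 → 2374; Group 4 − 390 → 2256
Giving 2374 / 5016 / 3953 / 2256.
After projecting period 3:
Births: 5016 × 0.138 = 692 ; 3953 × 0.526 = 2079 — total 2771
Group 2: 2374 × 0.973 = 2310
Group 3: 5016 × 0.956 = 4795
Group 4: 3953 × 0.971 = 3838
Net migration: Group 1 + 370 → 3141; Group 4 − 390 → 3448
Giving 3141 / 2310 / 4795 / 3448.
After projecting period 4:
Births: 2310 × 0.138 = 319 ; 4795 × 0.526 = 2522 — total 2841
Group 2: 3141 × 0.973 = 3056
Group 3: 2310 × 0.956 = 2208
Group 4: 4795 × 0.971 = 4656
Net migration: Group 1 + 370 → 3211; Group 4 − 390 → 4266
Giving 3211 / 3056 / 2208 / 4266.

3211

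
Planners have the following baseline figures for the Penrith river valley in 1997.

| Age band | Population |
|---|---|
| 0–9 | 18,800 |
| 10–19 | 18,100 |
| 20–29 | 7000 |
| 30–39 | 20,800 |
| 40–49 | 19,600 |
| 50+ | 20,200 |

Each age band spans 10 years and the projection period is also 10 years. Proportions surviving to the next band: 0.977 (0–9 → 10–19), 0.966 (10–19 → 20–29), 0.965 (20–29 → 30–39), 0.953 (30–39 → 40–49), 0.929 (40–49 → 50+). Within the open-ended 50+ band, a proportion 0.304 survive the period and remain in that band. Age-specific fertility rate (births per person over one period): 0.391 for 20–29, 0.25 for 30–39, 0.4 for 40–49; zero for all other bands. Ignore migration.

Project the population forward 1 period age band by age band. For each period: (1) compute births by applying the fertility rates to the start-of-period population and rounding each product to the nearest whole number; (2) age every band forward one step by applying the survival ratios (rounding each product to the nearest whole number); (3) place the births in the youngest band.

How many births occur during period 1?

15777

— Period 1 —
Births: 7000 * 0.391 = 2737 ; 20800 * 0.25 = 5200 ; 19600 * 0.4 = 7840 → total 15777
10–19: 18800 * 0.977 = 18368
20–29: 18100 * 0.966 = 17485
30–39: 7000 * 0.965 = 6755
40–49: 20800 * 0.953 = 19822
50+: 19600 * 0.929 + 20200 * 0.304 = 18208 + 6141 = 24349
Population now: 0–9=15777, 10–19=18368, 20–29=17485, 30–39=6755, 40–49=19822, 50+=24349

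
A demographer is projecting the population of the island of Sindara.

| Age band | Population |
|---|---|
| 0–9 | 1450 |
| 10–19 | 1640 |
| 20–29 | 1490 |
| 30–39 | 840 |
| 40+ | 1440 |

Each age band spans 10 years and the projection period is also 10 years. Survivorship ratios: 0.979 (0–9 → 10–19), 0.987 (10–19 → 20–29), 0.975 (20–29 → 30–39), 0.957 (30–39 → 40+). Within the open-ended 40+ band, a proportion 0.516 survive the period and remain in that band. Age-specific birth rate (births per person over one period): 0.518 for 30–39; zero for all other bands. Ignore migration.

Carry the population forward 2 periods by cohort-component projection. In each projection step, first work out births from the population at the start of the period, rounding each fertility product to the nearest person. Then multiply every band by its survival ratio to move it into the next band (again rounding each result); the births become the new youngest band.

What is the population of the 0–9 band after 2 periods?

753

[period 1]
Births: 840 × 0.518 = 435
10–19: 1450 × 0.979 = 1420
20–29: 1640 × 0.987 = 1619
30–39: 1490 × 0.975 = 1453
40+: 840 × 0.957 + 1440 × 0.516 = 804 + 743 = 1547
End of period: [435, 1420, 1619, 1453, 1547]
[period 2]
Births: 1453 × 0.518 = 753
10–19: 435 × 0.979 = 426
20–29: 1420 × 0.987 = 1402
30–39: 1619 × 0.975 = 1579
40+: 1453 × 0.957 + 1547 × 0.516 = 1391 + 798 = 2189
End of period: [753, 426, 1402, 1579, 2189]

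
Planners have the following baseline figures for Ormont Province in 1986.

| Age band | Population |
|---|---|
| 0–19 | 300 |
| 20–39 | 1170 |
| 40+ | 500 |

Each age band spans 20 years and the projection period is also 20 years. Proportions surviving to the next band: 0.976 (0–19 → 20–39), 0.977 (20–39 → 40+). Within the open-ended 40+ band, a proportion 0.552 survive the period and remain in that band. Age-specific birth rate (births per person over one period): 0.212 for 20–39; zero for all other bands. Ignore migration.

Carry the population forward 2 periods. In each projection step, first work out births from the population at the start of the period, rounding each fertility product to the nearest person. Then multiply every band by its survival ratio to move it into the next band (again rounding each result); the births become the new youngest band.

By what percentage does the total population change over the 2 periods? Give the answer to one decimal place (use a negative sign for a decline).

-30.3

Period 1:
Births: 1170 * 0.212 = 248
20–39: 300 * 0.976 = 293
40+: 1170 * 0.977 + 500 * 0.552 = 1143 + 276 = 1419
End of period: [248, 293, 1419]
Period 2:
Births: 293 * 0.212 = 62
20–39: 248 * 0.976 = 242
40+: 293 * 0.977 + 1419 * 0.552 = 286 + 783 = 1069
End of period: [62, 242, 1069]
Total: 1970 → 1373; change = -597; percentage change = -30.3%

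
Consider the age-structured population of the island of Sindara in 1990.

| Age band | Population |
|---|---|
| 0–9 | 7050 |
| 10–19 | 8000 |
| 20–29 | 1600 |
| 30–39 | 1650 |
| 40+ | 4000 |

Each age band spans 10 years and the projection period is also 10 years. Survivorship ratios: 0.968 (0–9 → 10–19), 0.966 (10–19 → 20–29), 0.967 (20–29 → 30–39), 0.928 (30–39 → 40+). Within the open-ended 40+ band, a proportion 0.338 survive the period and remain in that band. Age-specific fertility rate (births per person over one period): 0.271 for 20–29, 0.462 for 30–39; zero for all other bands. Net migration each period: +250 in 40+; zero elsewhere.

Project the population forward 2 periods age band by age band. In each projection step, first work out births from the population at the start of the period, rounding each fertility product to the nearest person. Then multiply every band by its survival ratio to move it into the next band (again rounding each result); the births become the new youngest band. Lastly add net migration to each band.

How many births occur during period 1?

1196

Numbering the groups 1..5 from youngest to oldest:
— Period 1 —
Births: 1600 * 0.271 = 434, 1650 * 0.462 = 762 → 1196
Group 2: 7050 * 0.968 = 6824
Group 3: 8000 * 0.966 = 7728
Group 4: 1600 * 0.967 = 1547
Group 5: 1650 * 0.928 + 4000 * 0.338 = 1531 + 1352 = 2883
Net migration: Group 5 + 250 → 3133
End of period: [1196, 6824, 7728, 1547, 3133]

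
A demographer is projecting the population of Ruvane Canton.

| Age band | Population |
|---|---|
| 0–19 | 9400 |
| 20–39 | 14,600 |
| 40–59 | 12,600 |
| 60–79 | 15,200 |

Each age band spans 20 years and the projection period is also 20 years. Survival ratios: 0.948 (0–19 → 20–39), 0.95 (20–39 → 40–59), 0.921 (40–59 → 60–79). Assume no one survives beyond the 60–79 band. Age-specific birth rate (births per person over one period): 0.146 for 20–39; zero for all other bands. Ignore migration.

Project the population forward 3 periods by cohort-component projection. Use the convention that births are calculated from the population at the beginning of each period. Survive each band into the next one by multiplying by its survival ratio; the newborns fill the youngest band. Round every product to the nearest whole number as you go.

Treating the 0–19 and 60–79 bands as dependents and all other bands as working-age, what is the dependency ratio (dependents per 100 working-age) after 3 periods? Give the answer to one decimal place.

[period 1]
Births: 14600 * 0.146 = 2132
20–39: 9400 * 0.948 = 8911
40–59: 14600 * 0.95 = 13870
60–79: 12600 * 0.921 = 11605
Giving 2132 / 8911 / 13870 / 11605.
[period 2]
Births: 8911 * 0.146 = 1301
20–39: 2132 * 0.948 = 2021
40–59: 8911 * 0.95 = 8465
60–79: 13870 * 0.921 = 12774
Giving 1301 / 2021 / 8465 / 12774.
[period 3]
Births: 2021 * 0.146 = 295
20–39: 1301 * 0.948 = 1233
40–59: 2021 * 0.95 = 1920
60–79: 8465 * 0.921 = 7796
Giving 295 / 1233 / 1920 / 7796.
Dependents (band 0–19 + band 60–79) = 295 + 7796 = 8091; working-age = 3153; ratio = 8091/3153 × 100 = 256.6

256.6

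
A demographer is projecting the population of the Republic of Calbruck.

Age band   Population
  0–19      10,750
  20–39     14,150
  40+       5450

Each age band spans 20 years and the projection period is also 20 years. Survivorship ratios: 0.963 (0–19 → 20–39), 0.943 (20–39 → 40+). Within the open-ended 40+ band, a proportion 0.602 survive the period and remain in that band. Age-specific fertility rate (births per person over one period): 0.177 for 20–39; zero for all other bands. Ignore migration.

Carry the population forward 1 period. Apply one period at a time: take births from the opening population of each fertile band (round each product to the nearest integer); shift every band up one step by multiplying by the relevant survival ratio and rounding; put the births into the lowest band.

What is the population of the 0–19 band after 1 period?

Numbering the groups 1..3 from youngest to oldest:
Period 1.
Births: 14150 × 0.177 = 2505
Group 2: 10750 × 0.963 = 10352
Group 3: 14150 × 0.943 + 5450 × 0.602 = 13343 + 3281 = 16624
→ [2505, 10352, 16624]

2505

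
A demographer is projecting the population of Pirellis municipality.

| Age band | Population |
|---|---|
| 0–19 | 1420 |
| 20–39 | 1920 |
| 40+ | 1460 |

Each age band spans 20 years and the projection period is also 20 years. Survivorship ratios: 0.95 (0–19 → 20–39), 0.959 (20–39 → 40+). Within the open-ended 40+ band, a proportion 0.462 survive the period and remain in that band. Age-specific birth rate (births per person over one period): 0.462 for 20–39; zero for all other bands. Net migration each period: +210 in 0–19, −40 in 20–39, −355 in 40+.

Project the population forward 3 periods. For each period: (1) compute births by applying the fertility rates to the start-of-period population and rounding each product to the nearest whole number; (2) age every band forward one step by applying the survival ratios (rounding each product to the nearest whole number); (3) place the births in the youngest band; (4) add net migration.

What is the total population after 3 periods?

2890

Numbering the bands 1..3 from youngest to oldest:
After projecting period 1:
Births: 1920 × 0.462 = 887
Band 2: 1420 × 0.95 = 1349
Band 3: 1920 × 0.959 + 1460 × 0.462 = 1841 + 675 = 2516
Net migration: Band 1 + 210 → 1097; Band 2 − 40 → 1309; Band 3 − 355 → 2161
Giving 1097 / 1309 / 2161.
After projecting period 2:
Births: 1309 × 0.462 = 605
Band 2: 1097 × 0.95 = 1042
Band 3: 1309 × 0.959 + 2161 × 0.462 = 1255 + 998 = 2253
Net migration: Band 1 + 210 → 815; Band 2 − 40 → 1002; Band 3 − 355 → 1898
Giving 815 / 1002 / 1898.
After projecting period 3:
Births: 1002 × 0.462 = 463
Band 2: 815 × 0.95 = 774
Band 3: 1002 × 0.959 + 1898 × 0.462 = 961 + 877 = 1838
Net migration: Band 1 + 210 → 673; Band 2 − 40 → 734; Band 3 − 355 → 1483
Giving 673 / 734 / 1483.
Total after period 3: 673 + 734 + 1483 = 2890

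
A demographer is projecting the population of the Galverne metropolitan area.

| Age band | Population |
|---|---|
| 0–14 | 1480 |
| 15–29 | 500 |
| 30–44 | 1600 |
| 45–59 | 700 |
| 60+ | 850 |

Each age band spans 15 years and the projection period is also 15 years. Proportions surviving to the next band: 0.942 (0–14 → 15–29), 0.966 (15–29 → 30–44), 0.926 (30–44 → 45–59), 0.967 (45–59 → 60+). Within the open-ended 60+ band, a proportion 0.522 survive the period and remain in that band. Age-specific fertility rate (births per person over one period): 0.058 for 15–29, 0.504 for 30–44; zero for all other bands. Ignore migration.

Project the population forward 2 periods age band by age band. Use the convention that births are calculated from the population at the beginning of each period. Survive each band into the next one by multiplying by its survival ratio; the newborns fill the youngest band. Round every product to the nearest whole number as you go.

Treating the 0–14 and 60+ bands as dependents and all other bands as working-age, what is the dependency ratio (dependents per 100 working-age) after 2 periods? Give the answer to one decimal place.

90.7

— Period 1 —
Births: 500 × 0.058 = 29, 1600 × 0.504 = 806 → 835
15–29: 1480 × 0.942 = 1394
30–44: 500 × 0.966 = 483
45–59: 1600 × 0.926 = 1482
60+: 700 × 0.967 + 850 × 0.522 = 677 + 444 = 1121
Giving 835 / 1394 / 483 / 1482 / 1121.
— Period 2 —
Births: 1394 × 0.058 = 81, 483 × 0.504 = 243 → 324
15–29: 835 × 0.942 = 787
30–44: 1394 × 0.966 = 1347
45–59: 483 × 0.926 = 447
60+: 1482 × 0.967 + 1121 × 0.522 = 1433 + 585 = 2018
Giving 324 / 787 / 1347 / 447 / 2018.
Dependents (band 0–14 + band 60+) = 324 + 2018 = 2342; working-age = 2581; ratio = 2342/2581 × 100 = 90.7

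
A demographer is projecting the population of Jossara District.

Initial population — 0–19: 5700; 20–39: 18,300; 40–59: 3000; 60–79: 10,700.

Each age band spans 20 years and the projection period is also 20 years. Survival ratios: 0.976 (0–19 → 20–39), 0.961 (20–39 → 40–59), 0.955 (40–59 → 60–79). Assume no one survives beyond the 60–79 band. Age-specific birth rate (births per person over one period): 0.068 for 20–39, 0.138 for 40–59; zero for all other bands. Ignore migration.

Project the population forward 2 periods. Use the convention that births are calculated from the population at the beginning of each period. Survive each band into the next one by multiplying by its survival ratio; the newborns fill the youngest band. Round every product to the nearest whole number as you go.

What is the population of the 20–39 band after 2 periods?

1618

Call the bands 1 to 4, youngest first.
Period 1.
Births: 18300 * 0.068 = 1244 ; 3000 * 0.138 = 414 ⇒ total 1658
Band 2: 5700 * 0.976 = 5563
Band 3: 18300 * 0.961 = 17586
Band 4: 3000 * 0.955 = 2865
End of period: [1658, 5563, 17586, 2865]
Period 2.
Births: 5563 * 0.068 = 378 ; 17586 * 0.138 = 2427 ⇒ total 2805
Band 2: 1658 * 0.976 = 1618
Band 3: 5563 * 0.961 = 5346
Band 4: 17586 * 0.955 = 16795
End of period: [2805, 1618, 5346, 16795]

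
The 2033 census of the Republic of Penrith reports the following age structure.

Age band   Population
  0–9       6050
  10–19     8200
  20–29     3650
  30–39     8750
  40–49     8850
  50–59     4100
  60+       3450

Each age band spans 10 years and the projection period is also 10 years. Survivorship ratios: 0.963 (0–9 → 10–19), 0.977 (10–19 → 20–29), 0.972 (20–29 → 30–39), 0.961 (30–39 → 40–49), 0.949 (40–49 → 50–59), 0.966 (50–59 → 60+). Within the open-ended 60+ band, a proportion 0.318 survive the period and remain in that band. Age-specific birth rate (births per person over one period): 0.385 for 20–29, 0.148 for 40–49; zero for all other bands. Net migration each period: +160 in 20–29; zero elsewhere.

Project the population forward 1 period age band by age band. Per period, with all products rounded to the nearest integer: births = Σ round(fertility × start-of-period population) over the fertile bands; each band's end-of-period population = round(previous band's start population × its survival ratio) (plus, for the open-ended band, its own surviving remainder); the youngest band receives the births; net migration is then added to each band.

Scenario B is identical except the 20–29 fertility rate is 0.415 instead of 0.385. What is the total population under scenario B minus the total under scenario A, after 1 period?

110

After projecting period 1:
Births: 3650 × 0.385 = 1405  |  8850 × 0.148 = 1310 → 2715
10–19: 6050 × 0.963 = 5826
20–29: 8200 × 0.977 = 8011
30–39: 3650 × 0.972 = 3548
40–49: 8750 × 0.961 = 8409
50–59: 8850 × 0.949 = 8399
60+: 4100 × 0.966 + 3450 × 0.318 = 3961 + 1097 = 5058
Net migration: 20–29 + 160 → 8171
Giving 2715 / 5826 / 8171 / 3548 / 8409 / 8399 / 5058.
Scenario A total after 1 period: 42126
Scenario B projection —
After projecting period 1:
Births: 3650 × 0.415 = 1515  |  8850 × 0.148 = 1310 → 2825
10–19: 6050 × 0.963 = 5826
20–29: 8200 × 0.977 = 8011
30–39: 3650 × 0.972 = 3548
40–49: 8750 × 0.961 = 8409
50–59: 8850 × 0.949 = 8399
60+: 4100 × 0.966 + 3450 × 0.318 = 3961 + 1097 = 5058
Net migration: 20–29 + 160 → 8171
Giving 2825 / 5826 / 8171 / 3548 / 8409 / 8399 / 5058.
Scenario B total after 1 period: 42236
Difference B − A = 42236 − 42126 = 110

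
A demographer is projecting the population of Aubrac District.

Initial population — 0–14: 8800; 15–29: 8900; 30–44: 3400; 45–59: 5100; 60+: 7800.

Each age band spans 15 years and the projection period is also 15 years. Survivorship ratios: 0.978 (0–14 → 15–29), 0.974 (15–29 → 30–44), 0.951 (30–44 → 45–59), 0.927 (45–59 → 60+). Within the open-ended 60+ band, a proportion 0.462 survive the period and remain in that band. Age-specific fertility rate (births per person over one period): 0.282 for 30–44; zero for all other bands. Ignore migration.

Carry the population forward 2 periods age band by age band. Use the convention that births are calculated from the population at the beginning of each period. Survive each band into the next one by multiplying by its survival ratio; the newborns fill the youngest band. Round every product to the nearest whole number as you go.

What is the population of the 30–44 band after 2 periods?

8382

— Period 1 —
Births: 3400 × 0.282 = 959
15–29: 8800 × 0.978 = 8606
30–44: 8900 × 0.974 = 8669
45–59: 3400 × 0.951 = 3233
60+: 5100 × 0.927 + 7800 × 0.462 = 4728 + 3604 = 8332
Giving 959 / 8606 / 8669 / 3233 / 8332.
— Period 2 —
Births: 8669 × 0.282 = 2445
15–29: 959 × 0.978 = 938
30–44: 8606 × 0.974 = 8382
45–59: 8669 × 0.951 = 8244
60+: 3233 × 0.927 + 8332 × 0.462 = 2997 + 3849 = 6846
Giving 2445 / 938 / 8382 / 8244 / 6846.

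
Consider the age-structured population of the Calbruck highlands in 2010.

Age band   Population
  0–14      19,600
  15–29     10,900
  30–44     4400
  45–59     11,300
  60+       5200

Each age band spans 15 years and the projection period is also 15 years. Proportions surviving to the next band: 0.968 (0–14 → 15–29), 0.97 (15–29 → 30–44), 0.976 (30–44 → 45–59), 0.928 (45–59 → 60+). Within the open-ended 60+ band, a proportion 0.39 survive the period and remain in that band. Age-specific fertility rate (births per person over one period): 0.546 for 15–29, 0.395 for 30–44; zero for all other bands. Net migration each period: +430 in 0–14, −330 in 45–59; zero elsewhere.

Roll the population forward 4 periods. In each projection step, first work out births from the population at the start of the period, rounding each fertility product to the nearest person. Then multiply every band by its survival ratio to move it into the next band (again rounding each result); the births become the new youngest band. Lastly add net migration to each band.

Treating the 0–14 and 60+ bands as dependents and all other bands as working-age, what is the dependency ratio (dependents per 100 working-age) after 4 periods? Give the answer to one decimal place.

99.6

Call the bands 1 to 5, youngest first.
Period 1.
Births: 10900 × 0.546 = 5951, 4400 × 0.395 = 1738 → total 7689
Band 2: 19600 × 0.968 = 18973
Band 3: 10900 × 0.97 = 10573
Band 4: 4400 × 0.976 = 4294
Band 5: 11300 × 0.928 + 5200 × 0.39 = 10486 + 2028 = 12514
Net migration: Band 1 + 430 → 8119; Band 4 − 330 → 3964
→ [8119, 18973, 10573, 3964, 12514]
Period 2.
Births: 18973 × 0.546 = 10359, 10573 × 0.395 = 4176 → total 14535
Band 2: 8119 × 0.968 = 7859
Band 3: 18973 × 0.97 = 18404
Band 4: 10573 × 0.976 = 10319
Band 5: 3964 × 0.928 + 12514 × 0.39 = 3679 + 4880 = 8559
Net migration: Band 1 + 430 → 14965; Band 4 − 330 → 9989
→ [14965, 7859, 18404, 9989, 8559]
Period 3.
Births: 7859 × 0.546 = 4291, 18404 × 0.395 = 7270 → total 11561
Band 2: 14965 × 0.968 = 14486
Band 3: 7859 × 0.97 = 7623
Band 4: 18404 × 0.976 = 17962
Band 5: 9989 × 0.928 + 8559 × 0.39 = 9270 + 3338 = 12608
Net migration: Band 1 + 430 → 11991; Band 4 − 330 → 17632
→ [11991, 14486, 7623, 17632, 12608]
Period 4.
Births: 14486 × 0.546 = 7909, 7623 × 0.395 = 3011 → total 10920
Band 2: 11991 × 0.968 = 11607
Band 3: 14486 × 0.97 = 14051
Band 4: 7623 × 0.976 = 7440
Band 5: 17632 × 0.928 + 12608 × 0.39 = 16362 + 4917 = 21279
Net migration: Band 1 + 430 → 11350; Band 4 − 330 → 7110
→ [11350, 11607, 14051, 7110, 21279]
Dependents (band 0–14 + band 60+) = 11350 + 21279 = 32629; working-age = 32768; ratio = 32629/32768 × 100 = 99.6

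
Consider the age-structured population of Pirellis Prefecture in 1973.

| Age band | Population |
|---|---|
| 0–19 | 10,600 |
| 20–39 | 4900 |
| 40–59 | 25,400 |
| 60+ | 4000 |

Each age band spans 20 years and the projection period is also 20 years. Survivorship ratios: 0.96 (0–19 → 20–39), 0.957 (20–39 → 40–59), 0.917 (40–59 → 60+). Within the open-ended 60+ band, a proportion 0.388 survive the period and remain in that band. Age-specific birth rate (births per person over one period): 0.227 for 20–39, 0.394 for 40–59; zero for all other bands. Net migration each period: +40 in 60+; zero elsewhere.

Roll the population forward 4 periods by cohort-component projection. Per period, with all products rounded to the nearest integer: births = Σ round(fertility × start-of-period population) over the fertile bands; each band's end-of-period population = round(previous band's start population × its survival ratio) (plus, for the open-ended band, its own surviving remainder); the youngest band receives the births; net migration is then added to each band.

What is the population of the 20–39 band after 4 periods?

Call the bands 1 to 4, youngest first.
After projecting period 1:
Births: 4900 * 0.227 = 1112 ; 25400 * 0.394 = 10008 ⇒ total 11120
Band 2: 10600 * 0.96 = 10176
Band 3: 4900 * 0.957 = 4689
Band 4: 25400 * 0.917 + 4000 * 0.388 = 23292 + 1552 = 24844
Net migration: Band 4 + 40 → 24884
→ [11120, 10176, 4689, 24884]
After projecting period 2:
Births: 10176 * 0.227 = 2310 ; 4689 * 0.394 = 1847 ⇒ total 4157
Band 2: 11120 * 0.96 = 10675
Band 3: 10176 * 0.957 = 9738
Band 4: 4689 * 0.917 + 24884 * 0.388 = 4300 + 9655 = 13955
Net migration: Band 4 + 40 → 13995
→ [4157, 10675, 9738, 13995]
After projecting period 3:
Births: 10675 * 0.227 = 2423 ; 9738 * 0.394 = 3837 ⇒ total 6260
Band 2: 4157 * 0.96 = 3991
Band 3: 10675 * 0.957 = 10216
Band 4: 9738 * 0.917 + 13995 * 0.388 = 8930 + 5430 = 14360
Net migration: Band 4 + 40 → 14400
→ [6260, 3991, 10216, 14400]
After projecting period 4:
Births: 3991 * 0.227 = 906 ; 10216 * 0.394 = 4025 ⇒ total 4931
Band 2: 6260 * 0.96 = 6010
Band 3: 3991 * 0.957 = 3819
Band 4: 10216 * 0.917 + 14400 * 0.388 = 9368 + 5587 = 14955
Net migration: Band 4 + 40 → 14995
→ [4931, 6010, 3819, 14995]

6010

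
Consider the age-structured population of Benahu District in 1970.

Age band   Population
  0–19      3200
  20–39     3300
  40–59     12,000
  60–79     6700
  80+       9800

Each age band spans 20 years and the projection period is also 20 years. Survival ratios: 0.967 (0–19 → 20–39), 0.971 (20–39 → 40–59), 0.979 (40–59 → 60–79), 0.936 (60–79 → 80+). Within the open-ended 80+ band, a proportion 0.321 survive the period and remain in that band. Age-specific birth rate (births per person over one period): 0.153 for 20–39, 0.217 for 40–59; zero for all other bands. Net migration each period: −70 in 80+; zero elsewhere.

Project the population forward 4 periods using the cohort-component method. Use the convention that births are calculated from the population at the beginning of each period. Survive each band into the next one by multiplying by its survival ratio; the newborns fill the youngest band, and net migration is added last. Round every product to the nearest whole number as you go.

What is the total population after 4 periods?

Period 1:
Births: 3300 × 0.153 = 505, 12000 × 0.217 = 2604 — total 3109
20–39: 3200 × 0.967 = 3094
40–59: 3300 × 0.971 = 3204
60–79: 12000 × 0.979 = 11748
80+: 6700 × 0.936 + 9800 × 0.321 = 6271 + 3146 = 9417
Net migration: 80+ − 70 → 9347
End of period: [3109, 3094, 3204, 11748, 9347]
Period 2:
Births: 3094 × 0.153 = 473, 3204 × 0.217 = 695 — total 1168
20–39: 3109 × 0.967 = 3006
40–59: 3094 × 0.971 = 3004
60–79: 3204 × 0.979 = 3137
80+: 11748 × 0.936 + 9347 × 0.321 = 10996 + 3000 = 13996
Net migration: 80+ − 70 → 13926
End of period: [1168, 3006, 3004, 3137, 13926]
Period 3:
Births: 3006 × 0.153 = 460, 3004 × 0.217 = 652 — total 1112
20–39: 1168 × 0.967 = 1129
40–59: 3006 × 0.971 = 2919
60–79: 3004 × 0.979 = 2941
80+: 3137 × 0.936 + 13926 × 0.321 = 2936 + 4470 = 7406
Net migration: 80+ − 70 → 7336
End of period: [1112, 1129, 2919, 2941, 7336]
Period 4:
Births: 1129 × 0.153 = 173, 2919 × 0.217 = 633 — total 806
20–39: 1112 × 0.967 = 1075
40–59: 1129 × 0.971 = 1096
60–79: 2919 × 0.979 = 2858
80+: 2941 × 0.936 + 7336 × 0.321 = 2753 + 2355 = 5108
Net migration: 80+ − 70 → 5038
End of period: [806, 1075, 1096, 2858, 5038]
Total after period 4: 806 + 1075 + 1096 + 2858 + 5038 = 10873

10873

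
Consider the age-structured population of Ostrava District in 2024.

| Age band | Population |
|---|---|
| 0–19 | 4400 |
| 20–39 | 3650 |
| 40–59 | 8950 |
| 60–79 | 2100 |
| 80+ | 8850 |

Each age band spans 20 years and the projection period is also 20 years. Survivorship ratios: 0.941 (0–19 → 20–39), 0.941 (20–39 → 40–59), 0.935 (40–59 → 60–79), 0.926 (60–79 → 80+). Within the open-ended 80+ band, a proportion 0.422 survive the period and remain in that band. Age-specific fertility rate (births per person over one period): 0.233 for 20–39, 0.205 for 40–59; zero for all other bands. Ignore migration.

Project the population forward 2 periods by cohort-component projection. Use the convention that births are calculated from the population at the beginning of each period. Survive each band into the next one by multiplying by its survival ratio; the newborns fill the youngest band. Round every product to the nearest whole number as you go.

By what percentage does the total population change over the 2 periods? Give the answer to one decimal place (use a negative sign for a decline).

-23.3

Period 1.
Births: 3650 × 0.233 = 850 ; 8950 × 0.205 = 1835 ⇒ total 2685
20–39: 4400 × 0.941 = 4140
40–59: 3650 × 0.941 = 3435
60–79: 8950 × 0.935 = 8368
80+: 2100 × 0.926 + 8850 × 0.422 = 1945 + 3735 = 5680
→ [2685, 4140, 3435, 8368, 5680]
Period 2.
Births: 4140 × 0.233 = 965 ; 3435 × 0.205 = 704 ⇒ total 1669
20–39: 2685 × 0.941 = 2527
40–59: 4140 × 0.941 = 3896
60–79: 3435 × 0.935 = 3212
80+: 8368 × 0.926 + 5680 × 0.422 = 7749 + 2397 = 10146
→ [1669, 2527, 3896, 3212, 10146]
Total: 27950 → 21450; change = -6500; percentage change = -23.3%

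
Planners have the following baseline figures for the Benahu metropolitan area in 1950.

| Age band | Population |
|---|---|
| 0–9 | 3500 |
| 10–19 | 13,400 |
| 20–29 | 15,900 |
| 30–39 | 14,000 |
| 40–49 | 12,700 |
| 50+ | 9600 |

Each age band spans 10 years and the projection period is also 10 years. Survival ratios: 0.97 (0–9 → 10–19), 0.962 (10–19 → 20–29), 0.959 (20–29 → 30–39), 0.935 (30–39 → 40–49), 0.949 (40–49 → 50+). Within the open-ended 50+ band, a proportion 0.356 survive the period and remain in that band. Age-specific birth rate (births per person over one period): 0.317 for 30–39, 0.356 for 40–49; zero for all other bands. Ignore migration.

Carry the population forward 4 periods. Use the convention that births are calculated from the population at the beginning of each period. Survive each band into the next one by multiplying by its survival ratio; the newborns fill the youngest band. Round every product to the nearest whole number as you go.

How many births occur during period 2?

Let group 1 be 0–9 through group 6 = 50+.
— Period 1 —
Births: 14000 * 0.317 = 4438  |  12700 * 0.356 = 4521 — total 8959
Group 2: 3500 * 0.97 = 3395
Group 3: 13400 * 0.962 = 12891
Group 4: 15900 * 0.959 = 15248
Group 5: 14000 * 0.935 = 13090
Group 6: 12700 * 0.949 + 9600 * 0.356 = 12052 + 3418 = 15470
Population now: 0–9=8959, 10–19=3395, 20–29=12891, 30–39=15248, 40–49=13090, 50+=15470
— Period 2 —
Births: 15248 * 0.317 = 4834  |  13090 * 0.356 = 4660 — total 9494
Group 2: 8959 * 0.97 = 8690
Group 3: 3395 * 0.962 = 3266
Group 4: 12891 * 0.959 = 12362
Group 5: 15248 * 0.935 = 14257
Group 6: 13090 * 0.949 + 15470 * 0.356 = 12422 + 5507 = 17929
Population now: 0–9=9494, 10–19=8690, 20–29=3266, 30–39=12362, 40–49=14257, 50+=17929

9494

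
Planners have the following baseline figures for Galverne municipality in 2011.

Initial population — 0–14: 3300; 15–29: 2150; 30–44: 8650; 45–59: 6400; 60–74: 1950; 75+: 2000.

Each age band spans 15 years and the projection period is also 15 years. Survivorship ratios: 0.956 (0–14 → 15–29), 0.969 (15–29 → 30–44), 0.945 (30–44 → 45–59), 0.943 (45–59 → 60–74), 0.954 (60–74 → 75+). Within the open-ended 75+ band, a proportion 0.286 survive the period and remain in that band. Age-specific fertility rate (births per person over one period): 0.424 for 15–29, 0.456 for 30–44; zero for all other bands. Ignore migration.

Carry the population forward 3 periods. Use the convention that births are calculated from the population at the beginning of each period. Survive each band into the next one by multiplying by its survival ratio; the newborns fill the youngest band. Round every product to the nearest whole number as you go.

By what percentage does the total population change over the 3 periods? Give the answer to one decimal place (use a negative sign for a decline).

Period 1.
Births: 2150 × 0.424 = 912, 8650 × 0.456 = 3944 → 4856
15–29: 3300 × 0.956 = 3155
30–44: 2150 × 0.969 = 2083
45–59: 8650 × 0.945 = 8174
60–74: 6400 × 0.943 = 6035
75+: 1950 × 0.954 + 2000 × 0.286 = 1860 + 572 = 2432
→ [4856, 3155, 2083, 8174, 6035, 2432]
Period 2.
Births: 3155 × 0.424 = 1338, 2083 × 0.456 = 950 → 2288
15–29: 4856 × 0.956 = 4642
30–44: 3155 × 0.969 = 3057
45–59: 2083 × 0.945 = 1968
60–74: 8174 × 0.943 = 7708
75+: 6035 × 0.954 + 2432 × 0.286 = 5757 + 696 = 6453
→ [2288, 4642, 3057, 1968, 7708, 6453]
Period 3.
Births: 4642 × 0.424 = 1968, 3057 × 0.456 = 1394 → 3362
15–29: 2288 × 0.956 = 2187
30–44: 4642 × 0.969 = 4498
45–59: 3057 × 0.945 = 2889
60–74: 1968 × 0.943 = 1856
75+: 7708 × 0.954 + 6453 × 0.286 = 7353 + 1846 = 9199
→ [3362, 2187, 4498, 2889, 1856, 9199]
Total: 24450 → 23991; change = -459; percentage change = -1.9%

-1.9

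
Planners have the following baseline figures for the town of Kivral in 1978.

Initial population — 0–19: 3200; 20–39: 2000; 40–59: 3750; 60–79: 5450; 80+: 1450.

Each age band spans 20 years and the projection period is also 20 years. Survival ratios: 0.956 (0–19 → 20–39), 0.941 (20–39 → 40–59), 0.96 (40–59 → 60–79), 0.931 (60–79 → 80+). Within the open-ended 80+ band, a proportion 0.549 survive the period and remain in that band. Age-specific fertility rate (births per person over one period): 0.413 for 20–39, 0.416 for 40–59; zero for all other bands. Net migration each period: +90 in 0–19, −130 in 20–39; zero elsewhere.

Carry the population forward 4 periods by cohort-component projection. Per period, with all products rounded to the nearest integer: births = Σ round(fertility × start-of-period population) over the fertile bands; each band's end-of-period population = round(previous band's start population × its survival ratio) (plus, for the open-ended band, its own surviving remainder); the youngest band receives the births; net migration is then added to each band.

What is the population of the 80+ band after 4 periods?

5368

[period 1]
Births: 2000 × 0.413 = 826  |  3750 × 0.416 = 1560 — total 2386
20–39: 3200 × 0.956 = 3059
40–59: 2000 × 0.941 = 1882
60–79: 3750 × 0.96 = 3600
80+: 5450 × 0.931 + 1450 × 0.549 = 5074 + 796 = 5870
Net migration: 0–19 + 90 → 2476; 20–39 − 130 → 2929
Population now: 0–19=2476, 20–39=2929, 40–59=1882, 60–79=3600, 80+=5870
[period 2]
Births: 2929 × 0.413 = 1210  |  1882 × 0.416 = 783 — total 1993
20–39: 2476 × 0.956 = 2367
40–59: 2929 × 0.941 = 2756
60–79: 1882 × 0.96 = 1807
80+: 3600 × 0.931 + 5870 × 0.549 = 3352 + 3223 = 6575
Net migration: 0–19 + 90 → 2083; 20–39 − 130 → 2237
Population now: 0–19=2083, 20–39=2237, 40–59=2756, 60–79=1807, 80+=6575
[period 3]
Births: 2237 × 0.413 = 924  |  2756 × 0.416 = 1146 — total 2070
20–39: 2083 × 0.956 = 1991
40–59: 2237 × 0.941 = 2105
60–79: 2756 × 0.96 = 2646
80+: 1807 × 0.931 + 6575 × 0.549 = 1682 + 3610 = 5292
Net migration: 0–19 + 90 → 2160; 20–39 − 130 → 1861
Population now: 0–19=2160, 20–39=1861, 40–59=2105, 60–79=2646, 80+=5292
[period 4]
Births: 1861 × 0.413 = 769  |  2105 × 0.416 = 876 — total 1645
20–39: 2160 × 0.956 = 2065
40–59: 1861 × 0.941 = 1751
60–79: 2105 × 0.96 = 2021
80+: 2646 × 0.931 + 5292 × 0.549 = 2463 + 2905 = 5368
Net migration: 0–19 + 90 → 1735; 20–39 − 130 → 1935
Population now: 0–19=1735, 20–39=1935, 40–59=1751, 60–79=2021, 80+=5368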